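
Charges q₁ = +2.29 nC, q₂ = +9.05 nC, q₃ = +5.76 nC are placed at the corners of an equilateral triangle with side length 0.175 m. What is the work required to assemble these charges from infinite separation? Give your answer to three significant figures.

The work to assemble the configuration equals its total potential energy, U = Σ kqᵢqⱼ/rᵢⱼ over all pairs.
All three pair separations equal the side length, 0.175 m.
U = (1.06×10⁻⁶) + (6.78×10⁻⁷) + (2.68×10⁻⁶) = 4.42×10⁻⁶ J.

4.42×10⁻⁶ J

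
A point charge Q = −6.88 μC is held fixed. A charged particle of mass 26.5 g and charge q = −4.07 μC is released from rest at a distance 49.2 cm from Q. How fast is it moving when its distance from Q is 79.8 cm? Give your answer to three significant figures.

3.85 m/s

Only the electrostatic force acts, so mechanical energy is conserved: ½mv² = U₁ − U₂ = kQq(1/r₁ − 1/r₂).
U₁ − U₂ = (8.99×10⁹ N·m²/C²)(-6.88×10⁻⁶ C)(-4.07×10⁻⁶ C)(1/0.492 − 1/0.798) = 0.196 J.
v = √(2·0.196/0.0265) = 3.85 m/s.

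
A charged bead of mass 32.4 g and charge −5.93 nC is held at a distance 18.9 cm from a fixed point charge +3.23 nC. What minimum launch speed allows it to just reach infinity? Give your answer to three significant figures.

7.50×10⁻³ m/s

To just escape, total mechanical energy must reach zero at infinity: ½mv²_min + U = 0, so ½mv²_min = −U = |kQq|/r.
|U| = |kQq|/r = (8.99×10⁹ N·m²/C²)(3.23×10⁻⁹)(5.93×10⁻⁹)/(0.189) = 9.11×10⁻⁷ J.
v_min = √(2|U|/m) = √(2·9.11×10⁻⁷/0.0324) = 7.50×10⁻³ m/s.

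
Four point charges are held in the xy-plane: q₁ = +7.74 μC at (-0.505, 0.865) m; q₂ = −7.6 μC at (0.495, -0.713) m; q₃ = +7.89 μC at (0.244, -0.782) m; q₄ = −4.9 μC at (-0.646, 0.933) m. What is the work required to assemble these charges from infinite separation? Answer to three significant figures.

-4.24 J

The assembly work is the sum of pairwise potential energies, U = Σ_{i<j} kqᵢqⱼ/rᵢⱼ.
Pair separations: r₁₂ = 1.87 m, r₁₃ = 1.81 m, r₁₄ = 0.157 m, r₂₃ = 0.260 m, r₂₄ = 2.00 m, r₃₄ = 1.93 m.
Summing all 6 pair terms gives U = -4.24 J.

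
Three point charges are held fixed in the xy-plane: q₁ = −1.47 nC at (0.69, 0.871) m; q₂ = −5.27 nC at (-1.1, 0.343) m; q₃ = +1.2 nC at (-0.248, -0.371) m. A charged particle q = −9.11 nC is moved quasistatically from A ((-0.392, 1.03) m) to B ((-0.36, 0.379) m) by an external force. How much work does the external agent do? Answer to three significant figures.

7.90×10⁻⁸ J

For quasistatic motion the external work equals the change in potential energy: W_ext = qΔV = q(V_B − V_A).
At A: distances to the source charges are 1.09 m, 0.987 m, 1.41 m; V_A = Σ kqᵢ/rᵢ = -52.4 V.
At B: distances to the source charges are 1.16 m, 0.741 m, 0.758 m; V_B = Σ kqᵢ/rᵢ = -61.1 V.
ΔV = V_B − V_A = -8.67 V.
W_ext = qΔV = (-9.11×10⁻⁹ C)(-8.67 V) = 7.90×10⁻⁸ J.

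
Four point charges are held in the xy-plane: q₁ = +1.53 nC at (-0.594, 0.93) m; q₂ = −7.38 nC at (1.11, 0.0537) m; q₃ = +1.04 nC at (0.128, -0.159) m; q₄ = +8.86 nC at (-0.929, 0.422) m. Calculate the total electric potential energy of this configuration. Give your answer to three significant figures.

The work to assemble the configuration equals its total potential energy, U = Σ kqᵢqⱼ/rᵢⱼ over all pairs.
Pair separations: r₁₂ = 1.92 m, r₁₃ = 1.31 m, r₁₄ = 0.609 m, r₂₃ = 1.00 m, r₂₄ = 2.07 m, r₃₄ = 1.21 m.
Summing all 6 pair terms gives U = -1.25×10⁻⁷ J.

-1.25×10⁻⁷ J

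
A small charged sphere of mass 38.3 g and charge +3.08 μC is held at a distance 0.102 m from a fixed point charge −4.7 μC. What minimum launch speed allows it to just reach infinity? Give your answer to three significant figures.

8.16 m/s

To just escape, total mechanical energy must reach zero at infinity: ½mv²_min + U = 0, so ½mv²_min = −U = |kQq|/r.
|U| = |kQq|/r = (8.99×10⁹ N·m²/C²)(4.70×10⁻⁶)(3.08×10⁻⁶)/(0.102) = 1.28 J.
v_min = √(2|U|/m) = √(2·1.28/0.0383) = 8.16 m/s.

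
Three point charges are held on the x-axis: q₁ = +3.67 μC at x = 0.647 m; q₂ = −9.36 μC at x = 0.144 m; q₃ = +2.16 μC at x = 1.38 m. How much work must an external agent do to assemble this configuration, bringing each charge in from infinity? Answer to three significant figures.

The work to assemble the configuration equals its total potential energy, U = Σ kqᵢqⱼ/rᵢⱼ over all pairs.
Pair separations: r₁₂ = 0.503 m, r₁₃ = 0.733 m, r₂₃ = 1.24 m.
U = (-0.614) + (0.0972) + (-0.147) = -0.664 J.

-0.664 J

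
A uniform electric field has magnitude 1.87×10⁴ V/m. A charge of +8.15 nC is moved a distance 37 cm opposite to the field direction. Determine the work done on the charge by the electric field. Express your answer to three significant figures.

The potential change for a displacement 37 cm opposite to the field direction is ΔV = +Ed = 6920 V.
W_field = −qΔV = -5.64×10⁻⁵ J.

-5.64×10⁻⁵ J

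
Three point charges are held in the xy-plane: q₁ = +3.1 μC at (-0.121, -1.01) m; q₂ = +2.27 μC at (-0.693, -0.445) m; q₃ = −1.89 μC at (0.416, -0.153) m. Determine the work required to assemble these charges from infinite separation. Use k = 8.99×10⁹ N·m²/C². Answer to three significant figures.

-7.03×10⁻³ J

The work to assemble the configuration equals its total potential energy, U = Σ kqᵢqⱼ/rᵢⱼ over all pairs.
Pair separations: r₁₂ = 0.804 m, r₁₃ = 1.01 m, r₂₃ = 1.15 m.
U = (0.0787) + (-0.0521) + (-0.0336) = -7.03×10⁻³ J.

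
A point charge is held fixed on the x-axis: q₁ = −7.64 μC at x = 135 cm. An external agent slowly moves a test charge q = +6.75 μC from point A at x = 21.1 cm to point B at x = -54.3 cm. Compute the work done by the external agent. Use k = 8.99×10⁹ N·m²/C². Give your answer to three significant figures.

0.162 J

For quasistatic motion the external work equals the change in potential energy: W_ext = qΔV = q(V_B − V_A).
At A: distance to the source charge is 1.14 m; V_A = kq₁/r = -6.03×10⁴ V.
At B: distance to the source charge is 1.89 m; V_B = kq₁/r = -3.63×10⁴ V.
ΔV = V_B − V_A = 2.40×10⁴ V.
W_ext = qΔV = (6.75×10⁻⁶ C)(2.40×10⁴ V) = 0.162 J.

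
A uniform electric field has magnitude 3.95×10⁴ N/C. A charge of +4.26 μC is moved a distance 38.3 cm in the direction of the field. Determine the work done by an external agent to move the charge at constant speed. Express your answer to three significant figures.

The potential change for a displacement 38.3 cm in the direction of the field is ΔV = −Ed = -1.51×10⁴ V.
W_ext = qΔV = -0.0644 J.

-0.0644 J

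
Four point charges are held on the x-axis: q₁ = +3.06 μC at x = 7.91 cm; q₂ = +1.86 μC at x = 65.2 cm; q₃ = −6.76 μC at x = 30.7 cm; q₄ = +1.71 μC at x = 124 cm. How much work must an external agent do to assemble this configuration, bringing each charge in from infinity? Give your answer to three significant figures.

The work to assemble the configuration equals its total potential energy, U = Σ kqᵢqⱼ/rᵢⱼ over all pairs.
Pair separations: r₁₂ = 0.573 m, r₁₃ = 0.228 m, r₁₄ = 1.16 m, r₂₃ = 0.345 m, r₂₄ = 0.588 m, r₃₄ = 0.933 m.
Summing all 6 pair terms gives U = -1.08 J.

-1.08 J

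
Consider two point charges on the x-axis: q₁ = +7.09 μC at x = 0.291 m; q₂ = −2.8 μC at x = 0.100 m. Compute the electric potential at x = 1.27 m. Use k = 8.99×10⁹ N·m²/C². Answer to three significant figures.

4.36×10⁴ V

The total potential is the scalar sum of each charge's contribution, V = Σ kqᵢ/rᵢ.
Distances from the field point to each charge: r₁ = 0.979 m, r₂ = 1.17 m.
V = k[(7.09×10⁻⁶)/(0.979) + (-2.80×10⁻⁶)/(1.17)] = 4.36×10⁴ V.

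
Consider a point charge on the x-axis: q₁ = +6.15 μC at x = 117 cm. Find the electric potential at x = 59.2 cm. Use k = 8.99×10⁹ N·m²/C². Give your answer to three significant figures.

9.57×10⁴ V

Electric potential is a scalar, so the contributions from each charge add algebraically: V = Σ kqᵢ/rᵢ.
V = k[(6.15×10⁻⁶)/(0.578)] = 9.57×10⁴ V.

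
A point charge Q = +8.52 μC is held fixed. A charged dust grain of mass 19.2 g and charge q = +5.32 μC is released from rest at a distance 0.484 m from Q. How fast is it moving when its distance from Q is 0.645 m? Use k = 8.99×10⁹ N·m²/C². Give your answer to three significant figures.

4.68 m/s

Only the electrostatic force acts, so mechanical energy is conserved: ½mv² = U₁ − U₂ = kQq(1/r₁ − 1/r₂).
U₁ − U₂ = (8.99×10⁹ N·m²/C²)(8.52×10⁻⁶ C)(5.32×10⁻⁶ C)(1/0.484 − 1/0.645) = 0.210 J.
v = √(2·0.210/0.0192) = 4.68 m/s.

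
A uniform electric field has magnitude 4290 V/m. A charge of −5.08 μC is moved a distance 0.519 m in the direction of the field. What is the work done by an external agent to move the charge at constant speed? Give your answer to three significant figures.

0.0113 J

The potential change for a displacement 0.519 m in the direction of the field is ΔV = −Ed = -2230 V.
W_ext = qΔV = 0.0113 J.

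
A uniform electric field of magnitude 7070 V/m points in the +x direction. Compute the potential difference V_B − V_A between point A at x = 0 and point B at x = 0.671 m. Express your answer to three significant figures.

-4740 V

In a uniform field, potential decreases in the direction of E: V_B − V_A = −E·Δx.
V_B − V_A = −(7070 V/m)(0.671 m) = -4740 V.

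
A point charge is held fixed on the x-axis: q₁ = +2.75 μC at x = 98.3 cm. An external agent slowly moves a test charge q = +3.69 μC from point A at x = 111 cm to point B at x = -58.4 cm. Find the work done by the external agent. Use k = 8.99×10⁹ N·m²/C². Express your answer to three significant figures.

For quasistatic motion the external work equals the change in potential energy: W_ext = qΔV = q(V_B − V_A).
At A: distance to the source charge is 0.127 m; V_A = kq₁/r = 1.95×10⁵ V.
At B: distance to the source charge is 1.57 m; V_B = kq₁/r = 1.58×10⁴ V.
ΔV = V_B − V_A = -1.79×10⁵ V.
W_ext = qΔV = (3.69×10⁻⁶ C)(-1.79×10⁵ V) = -0.660 J.

-0.660 J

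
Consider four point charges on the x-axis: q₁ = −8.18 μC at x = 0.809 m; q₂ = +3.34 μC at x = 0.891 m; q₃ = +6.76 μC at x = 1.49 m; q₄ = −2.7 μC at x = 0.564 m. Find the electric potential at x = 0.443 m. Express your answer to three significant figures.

-2.76×10⁵ V

Electric potential is a scalar, so the contributions from each charge add algebraically: V = Σ kqᵢ/rᵢ.
Distances from the field point to each charge: r₁ = 0.366 m, r₂ = 0.448 m, r₃ = 1.05 m, r₄ = 0.121 m.
V = k[(-8.18×10⁻⁶)/(0.366) + (3.34×10⁻⁶)/(0.448) + (6.76×10⁻⁶)/(1.05) + (-2.70×10⁻⁶)/(0.121)] = -2.76×10⁵ V.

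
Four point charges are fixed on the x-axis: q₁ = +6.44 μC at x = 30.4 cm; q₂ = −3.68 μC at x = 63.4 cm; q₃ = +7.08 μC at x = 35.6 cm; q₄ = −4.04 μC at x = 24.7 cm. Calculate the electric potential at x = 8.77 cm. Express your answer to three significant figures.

Electric potential is a scalar, so the contributions from each charge add algebraically: V = Σ kqᵢ/rᵢ.
Distances from the field point to each charge: r₁ = 0.216 m, r₂ = 0.546 m, r₃ = 0.268 m, r₄ = 0.159 m.
V = k[(6.44×10⁻⁶)/(0.216) + (-3.68×10⁻⁶)/(0.546) + (7.08×10⁻⁶)/(0.268) + (-4.04×10⁻⁶)/(0.159)] = 2.16×10⁵ V.

2.16×10⁵ V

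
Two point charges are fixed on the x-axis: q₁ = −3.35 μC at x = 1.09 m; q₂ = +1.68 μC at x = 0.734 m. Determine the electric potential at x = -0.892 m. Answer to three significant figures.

Electric potential is a scalar, so the contributions from each charge add algebraically: V = Σ kqᵢ/rᵢ.
Distances from the field point to each charge: r₁ = 1.98 m, r₂ = 1.63 m.
V = k[(-3.35×10⁻⁶)/(1.98) + (1.68×10⁻⁶)/(1.63)] = -5910 V.

-5910 V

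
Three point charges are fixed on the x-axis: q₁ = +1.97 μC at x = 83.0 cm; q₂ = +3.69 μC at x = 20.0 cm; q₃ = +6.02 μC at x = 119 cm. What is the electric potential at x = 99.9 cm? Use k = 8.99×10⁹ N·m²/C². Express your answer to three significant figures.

Electric potential is a scalar, so the contributions from each charge add algebraically: V = Σ kqᵢ/rᵢ.
Distances from the field point to each charge: r₁ = 0.169 m, r₂ = 0.799 m, r₃ = 0.191 m.
V = k[(1.97×10⁻⁶)/(0.169) + (3.69×10⁻⁶)/(0.799) + (6.02×10⁻⁶)/(0.191)] = 4.30×10⁵ V.

4.30×10⁵ V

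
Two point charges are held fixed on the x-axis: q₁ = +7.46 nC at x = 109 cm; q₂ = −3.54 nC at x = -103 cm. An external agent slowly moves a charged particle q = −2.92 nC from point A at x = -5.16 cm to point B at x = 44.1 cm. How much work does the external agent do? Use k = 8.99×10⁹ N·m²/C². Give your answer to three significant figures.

For quasistatic motion the external work equals the change in potential energy: W_ext = qΔV = q(V_B − V_A).
At A: distances to the source charges are 1.14 m, 0.978 m; V_A = Σ kqᵢ/rᵢ = 26.2 V.
At B: distances to the source charges are 0.649 m, 1.47 m; V_B = Σ kqᵢ/rᵢ = 81.7 V.
ΔV = V_B − V_A = 55.5 V.
W_ext = qΔV = (-2.92×10⁻⁹ C)(55.5 V) = -1.62×10⁻⁷ J.

-1.62×10⁻⁷ J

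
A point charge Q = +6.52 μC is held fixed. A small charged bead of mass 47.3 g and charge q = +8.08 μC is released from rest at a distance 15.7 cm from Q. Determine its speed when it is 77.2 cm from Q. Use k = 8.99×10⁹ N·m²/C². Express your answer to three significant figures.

Only the electrostatic force acts, so mechanical energy is conserved: ½mv² = U₁ − U₂ = kQq(1/r₁ − 1/r₂).
U₁ − U₂ = (8.99×10⁹ N·m²/C²)(6.52×10⁻⁶ C)(8.08×10⁻⁶ C)(1/0.157 − 1/0.772) = 2.40 J.
v = √(2·2.40/0.0473) = 10.1 m/s.

10.1 m/s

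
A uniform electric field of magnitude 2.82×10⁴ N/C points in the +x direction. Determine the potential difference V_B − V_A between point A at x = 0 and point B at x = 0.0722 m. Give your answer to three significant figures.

-2040 V

In a uniform field, potential decreases in the direction of E: V_B − V_A = −E·Δx.
V_B − V_A = −(2.82×10⁴ V/m)(0.0722 m) = -2040 V.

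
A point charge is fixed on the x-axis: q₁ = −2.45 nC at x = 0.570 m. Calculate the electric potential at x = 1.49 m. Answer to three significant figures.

-23.9 V

Electric potential is a scalar, so the contributions from each charge add algebraically: V = Σ kqᵢ/rᵢ.
V = k[(-2.45×10⁻⁹)/(0.920)] = -23.9 V.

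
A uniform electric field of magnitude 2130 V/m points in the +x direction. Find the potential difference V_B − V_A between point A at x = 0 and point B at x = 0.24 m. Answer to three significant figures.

-511 V

In a uniform field, potential decreases in the direction of E: V_B − V_A = −E·Δx.
V_B − V_A = −(2130 V/m)(0.240 m) = -511 V.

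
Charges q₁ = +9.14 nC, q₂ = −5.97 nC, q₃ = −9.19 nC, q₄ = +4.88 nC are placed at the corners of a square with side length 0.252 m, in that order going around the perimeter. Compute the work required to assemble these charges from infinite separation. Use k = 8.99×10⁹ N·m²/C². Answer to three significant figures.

The assembly work is the sum of pairwise potential energies, U = Σ_{i<j} kqᵢqⱼ/rᵢⱼ.
The four side pairs have separation 0.252 m and the two diagonal pairs 0.356 m.
Summing all 6 pair terms gives U = -2.85×10⁻⁶ J.

-2.85×10⁻⁶ J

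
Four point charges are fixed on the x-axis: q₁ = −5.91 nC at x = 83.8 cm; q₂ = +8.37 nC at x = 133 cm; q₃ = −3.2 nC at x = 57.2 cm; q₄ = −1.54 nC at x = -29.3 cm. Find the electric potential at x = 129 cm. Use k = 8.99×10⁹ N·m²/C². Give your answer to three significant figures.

1710 V

Electric potential is a scalar, so the contributions from each charge add algebraically: V = Σ kqᵢ/rᵢ.
Distances from the field point to each charge: r₁ = 0.452 m, r₂ = 0.0400 m, r₃ = 0.718 m, r₄ = 1.58 m.
V = k[(-5.91×10⁻⁹)/(0.452) + (8.37×10⁻⁹)/(0.0400) + (-3.20×10⁻⁹)/(0.718) + (-1.54×10⁻⁹)/(1.58)] = 1710 V.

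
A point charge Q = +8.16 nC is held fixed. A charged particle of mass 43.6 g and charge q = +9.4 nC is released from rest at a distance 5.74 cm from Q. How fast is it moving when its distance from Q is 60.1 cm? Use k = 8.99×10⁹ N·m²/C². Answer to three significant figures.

0.0223 m/s

Only the electrostatic force acts, so mechanical energy is conserved: ½mv² = U₁ − U₂ = kQq(1/r₁ − 1/r₂).
U₁ − U₂ = (8.99×10⁹ N·m²/C²)(8.16×10⁻⁹ C)(9.40×10⁻⁹ C)(1/0.0574 − 1/0.601) = 1.09×10⁻⁵ J.
v = √(2·1.09×10⁻⁵/0.0436) = 0.0223 m/s.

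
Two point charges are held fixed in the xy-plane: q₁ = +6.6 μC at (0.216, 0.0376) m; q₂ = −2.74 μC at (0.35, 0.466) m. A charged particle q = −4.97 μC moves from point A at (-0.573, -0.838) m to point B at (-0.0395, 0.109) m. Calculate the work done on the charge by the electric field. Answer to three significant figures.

The work done by the electric force is W_field = −ΔU = −q(V_B − V_A) = q(V_A − V_B).
At A: distances to the source charges are 1.18 m, 1.60 m; V_A = Σ kqᵢ/rᵢ = 3.49×10⁴ V.
At B: distances to the source charges are 0.265 m, 0.528 m; V_B = Σ kqᵢ/rᵢ = 1.77×10⁵ V.
ΔV = V_B − V_A = 1.42×10⁵ V.
W_field = −qΔV = −(-4.97×10⁻⁶ C)(1.42×10⁵ V) = 0.706 J.

0.706 J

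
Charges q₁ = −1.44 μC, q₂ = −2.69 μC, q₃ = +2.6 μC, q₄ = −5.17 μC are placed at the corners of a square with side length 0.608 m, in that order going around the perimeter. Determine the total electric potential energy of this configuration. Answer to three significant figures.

-0.0286 J

The assembly work is the sum of pairwise potential energies, U = Σ_{i<j} kqᵢqⱼ/rᵢⱼ.
The four side pairs have separation 0.608 m and the two diagonal pairs 0.860 m.
Summing all 6 pair terms gives U = -0.0286 J.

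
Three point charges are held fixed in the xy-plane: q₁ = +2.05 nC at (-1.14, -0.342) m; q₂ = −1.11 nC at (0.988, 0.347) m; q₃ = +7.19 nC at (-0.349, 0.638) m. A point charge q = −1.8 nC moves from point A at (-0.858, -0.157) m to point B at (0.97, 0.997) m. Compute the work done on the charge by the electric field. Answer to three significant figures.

The work done by the electric force is W_field = −ΔU = −q(V_B − V_A) = q(V_A − V_B).
At A: distances to the source charges are 0.337 m, 1.91 m, 0.944 m; V_A = Σ kqᵢ/rᵢ = 118 V.
At B: distances to the source charges are 2.50 m, 0.650 m, 1.37 m; V_B = Σ kqᵢ/rᵢ = 39.3 V.
ΔV = V_B − V_A = -78.6 V.
W_field = −qΔV = −(-1.80×10⁻⁹ C)(-78.6 V) = -1.41×10⁻⁷ J.

-1.41×10⁻⁷ J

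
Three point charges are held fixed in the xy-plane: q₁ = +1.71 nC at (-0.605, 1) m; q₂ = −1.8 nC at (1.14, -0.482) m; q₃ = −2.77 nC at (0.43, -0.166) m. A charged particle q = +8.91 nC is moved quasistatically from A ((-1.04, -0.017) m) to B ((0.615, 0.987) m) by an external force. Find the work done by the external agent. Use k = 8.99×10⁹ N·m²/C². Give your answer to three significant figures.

-7.91×10⁻⁸ J

For quasistatic motion the external work equals the change in potential energy: W_ext = qΔV = q(V_B − V_A).
At A: distances to the source charges are 1.11 m, 2.23 m, 1.48 m; V_A = Σ kqᵢ/rᵢ = -10.2 V.
At B: distances to the source charges are 1.22 m, 1.56 m, 1.17 m; V_B = Σ kqᵢ/rᵢ = -19.1 V.
ΔV = V_B − V_A = -8.88 V.
W_ext = qΔV = (8.91×10⁻⁹ C)(-8.88 V) = -7.91×10⁻⁸ J.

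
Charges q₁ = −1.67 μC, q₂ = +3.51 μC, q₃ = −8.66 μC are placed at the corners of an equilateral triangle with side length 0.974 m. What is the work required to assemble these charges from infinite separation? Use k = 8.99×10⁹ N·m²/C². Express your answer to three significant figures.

The assembly work is the sum of pairwise potential energies, U = Σ_{i<j} kqᵢqⱼ/rᵢⱼ.
All three pair separations equal the side length, 0.974 m.
U = (-0.0541) + (0.133) + (-0.281) = -0.201 J.

-0.201 J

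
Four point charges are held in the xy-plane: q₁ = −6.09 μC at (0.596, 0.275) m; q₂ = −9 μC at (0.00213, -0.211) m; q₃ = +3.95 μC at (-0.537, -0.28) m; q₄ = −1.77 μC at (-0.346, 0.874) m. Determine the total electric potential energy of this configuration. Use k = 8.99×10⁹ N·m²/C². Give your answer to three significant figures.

0.0414 J

The assembly work is the sum of pairwise potential energies, U = Σ_{i<j} kqᵢqⱼ/rᵢⱼ.
Pair separations: r₁₂ = 0.767 m, r₁₃ = 1.26 m, r₁₄ = 1.12 m, r₂₃ = 0.544 m, r₂₄ = 1.14 m, r₃₄ = 1.17 m.
Summing all 6 pair terms gives U = 0.0414 J.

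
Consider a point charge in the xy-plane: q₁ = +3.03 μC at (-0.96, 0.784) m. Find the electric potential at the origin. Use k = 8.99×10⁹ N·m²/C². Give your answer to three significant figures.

2.20×10⁴ V

The total potential is the scalar sum of each charge's contribution, V = Σ kqᵢ/rᵢ.
Distances from the field point to each charge: r₁ = 1.24 m.
V = k[(3.03×10⁻⁶)/(1.24)] = 2.20×10⁴ V.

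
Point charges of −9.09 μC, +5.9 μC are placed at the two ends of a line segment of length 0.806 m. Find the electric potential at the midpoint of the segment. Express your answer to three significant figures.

Electric potential is a scalar, so the contributions from each charge add algebraically: V = Σ kqᵢ/rᵢ.
Each charge is 0.403 m from the midpoint.
V = k[(-9.09×10⁻⁶)/(0.403) + (5.90×10⁻⁶)/(0.403)] = -7.12×10⁴ V.

-7.12×10⁴ V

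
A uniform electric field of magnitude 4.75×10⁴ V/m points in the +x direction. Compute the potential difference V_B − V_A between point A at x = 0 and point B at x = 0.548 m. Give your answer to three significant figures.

In a uniform field, potential decreases in the direction of E: V_B − V_A = −E·Δx.
V_B − V_A = −(4.75×10⁴ V/m)(0.548 m) = -2.60×10⁴ V.

-2.60×10⁴ V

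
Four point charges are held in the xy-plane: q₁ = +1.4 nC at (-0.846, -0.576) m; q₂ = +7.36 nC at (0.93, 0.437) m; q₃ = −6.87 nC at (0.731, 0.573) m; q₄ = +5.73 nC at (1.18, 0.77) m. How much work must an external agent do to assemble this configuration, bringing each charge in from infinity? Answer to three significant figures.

The work to assemble the configuration equals its total potential energy, U = Σ kqᵢqⱼ/rᵢⱼ over all pairs.
Pair separations: r₁₂ = 2.04 m, r₁₃ = 1.95 m, r₁₄ = 2.43 m, r₂₃ = 0.241 m, r₂₄ = 0.416 m, r₃₄ = 0.490 m.
Summing all 6 pair terms gives U = -1.67×10⁻⁶ J.

-1.67×10⁻⁶ J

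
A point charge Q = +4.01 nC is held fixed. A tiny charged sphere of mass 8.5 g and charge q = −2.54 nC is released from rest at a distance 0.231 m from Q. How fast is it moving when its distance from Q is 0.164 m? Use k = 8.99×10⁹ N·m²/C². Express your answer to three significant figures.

Only the electrostatic force acts, so mechanical energy is conserved: ½mv² = U₁ − U₂ = kQq(1/r₁ − 1/r₂).
U₁ − U₂ = (8.99×10⁹ N·m²/C²)(4.01×10⁻⁹ C)(-2.54×10⁻⁹ C)(1/0.231 − 1/0.164) = 1.62×10⁻⁷ J.
v = √(2·1.62×10⁻⁷/8.50×10⁻³) = 6.17×10⁻³ m/s.

6.17×10⁻³ m/s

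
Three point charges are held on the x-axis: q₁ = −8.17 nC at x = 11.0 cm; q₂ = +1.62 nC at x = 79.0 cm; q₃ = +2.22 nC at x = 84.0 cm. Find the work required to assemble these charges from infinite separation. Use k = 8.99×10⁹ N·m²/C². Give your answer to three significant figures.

The assembly work is the sum of pairwise potential energies, U = Σ_{i<j} kqᵢqⱼ/rᵢⱼ.
Pair separations: r₁₂ = 0.680 m, r₁₃ = 0.730 m, r₂₃ = 0.0500 m.
U = (-1.75×10⁻⁷) + (-2.23×10⁻⁷) + (6.47×10⁻⁷) = 2.48×10⁻⁷ J.

2.48×10⁻⁷ J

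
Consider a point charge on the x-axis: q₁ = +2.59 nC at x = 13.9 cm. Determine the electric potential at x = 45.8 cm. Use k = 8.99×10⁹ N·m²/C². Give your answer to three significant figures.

The total potential is the scalar sum of each charge's contribution, V = Σ kqᵢ/rᵢ.
V = k[(2.59×10⁻⁹)/(0.319)] = 73.0 V.

73.0 V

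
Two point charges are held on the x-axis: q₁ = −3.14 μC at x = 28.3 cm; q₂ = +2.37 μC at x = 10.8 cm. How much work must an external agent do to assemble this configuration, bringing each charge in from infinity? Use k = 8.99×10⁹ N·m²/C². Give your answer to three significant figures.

-0.382 J

The assembly work is the sum of pairwise potential energies, U = Σ_{i<j} kqᵢqⱼ/rᵢⱼ.
Pair separations: r₁₂ = 0.175 m.
U = (-0.382) = -0.382 J.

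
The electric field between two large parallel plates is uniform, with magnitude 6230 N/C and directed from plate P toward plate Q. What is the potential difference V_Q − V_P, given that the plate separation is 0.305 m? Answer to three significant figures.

In a uniform field, potential decreases in the direction of E: ΔV = −E·d for a displacement d parallel to E.
Going from P to Q is a displacement of 0.305 m along the field, so V_Q − V_P = −Ed = -1900 V.

-1900 V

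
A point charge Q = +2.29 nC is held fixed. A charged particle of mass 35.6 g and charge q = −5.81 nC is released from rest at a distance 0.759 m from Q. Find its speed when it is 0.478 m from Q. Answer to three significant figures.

Only the electrostatic force acts, so mechanical energy is conserved: ½mv² = U₁ − U₂ = kQq(1/r₁ − 1/r₂).
U₁ − U₂ = (8.99×10⁹ N·m²/C²)(2.29×10⁻⁹ C)(-5.81×10⁻⁹ C)(1/0.759 − 1/0.478) = 9.26×10⁻⁸ J.
v = √(2·9.26×10⁻⁸/0.0356) = 2.28×10⁻³ m/s.

2.28×10⁻³ m/s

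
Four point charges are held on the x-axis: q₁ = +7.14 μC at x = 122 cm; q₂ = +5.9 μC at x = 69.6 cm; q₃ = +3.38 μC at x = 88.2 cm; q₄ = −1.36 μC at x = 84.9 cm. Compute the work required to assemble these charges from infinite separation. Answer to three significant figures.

The work to assemble the configuration equals its total potential energy, U = Σ kqᵢqⱼ/rᵢⱼ over all pairs.
Pair separations: r₁₂ = 0.524 m, r₁₃ = 0.338 m, r₁₄ = 0.371 m, r₂₃ = 0.186 m, r₂₄ = 0.153 m, r₃₄ = 0.0330 m.
Summing all 6 pair terms gives U = 0.369 J.

0.369 J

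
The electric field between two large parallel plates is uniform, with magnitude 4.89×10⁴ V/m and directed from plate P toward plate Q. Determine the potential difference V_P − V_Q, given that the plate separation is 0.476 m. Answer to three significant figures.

2.33×10⁴ V

In a uniform field, potential decreases in the direction of E: ΔV = −E·d for a displacement d parallel to E.
Going from Q to P is a displacement of 0.476 m opposite to the field, so V_P − V_Q = +Ed = 2.33×10⁴ V.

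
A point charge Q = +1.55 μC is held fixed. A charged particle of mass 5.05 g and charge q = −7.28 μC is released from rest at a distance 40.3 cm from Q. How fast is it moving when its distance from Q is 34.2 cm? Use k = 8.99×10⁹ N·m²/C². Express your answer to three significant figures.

4.22 m/s

Only the electrostatic force acts, so mechanical energy is conserved: ½mv² = U₁ − U₂ = kQq(1/r₁ − 1/r₂).
U₁ − U₂ = (8.99×10⁹ N·m²/C²)(1.55×10⁻⁶ C)(-7.28×10⁻⁶ C)(1/0.403 − 1/0.342) = 0.0449 J.
v = √(2·0.0449/5.05×10⁻³) = 4.22 m/s.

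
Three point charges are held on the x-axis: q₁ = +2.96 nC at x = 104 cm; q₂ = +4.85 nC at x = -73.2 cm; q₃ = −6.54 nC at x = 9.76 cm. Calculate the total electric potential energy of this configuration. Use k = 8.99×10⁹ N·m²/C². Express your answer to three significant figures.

-4.56×10⁻⁷ J

The assembly work is the sum of pairwise potential energies, U = Σ_{i<j} kqᵢqⱼ/rᵢⱼ.
Pair separations: r₁₂ = 1.77 m, r₁₃ = 0.942 m, r₂₃ = 0.830 m.
U = (7.28×10⁻⁸) + (-1.85×10⁻⁷) + (-3.44×10⁻⁷) = -4.56×10⁻⁷ J.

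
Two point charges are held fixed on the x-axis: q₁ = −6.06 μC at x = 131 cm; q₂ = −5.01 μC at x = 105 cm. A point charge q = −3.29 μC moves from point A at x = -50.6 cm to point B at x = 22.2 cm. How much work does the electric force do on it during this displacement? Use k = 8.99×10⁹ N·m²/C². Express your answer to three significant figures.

-0.150 J

The work done by the electric force is W_field = −ΔU = −q(V_B − V_A) = q(V_A − V_B).
At A: distances to the source charges are 1.82 m, 1.56 m; V_A = Σ kqᵢ/rᵢ = -5.89×10⁴ V.
At B: distances to the source charges are 1.09 m, 0.828 m; V_B = Σ kqᵢ/rᵢ = -1.04×10⁵ V.
ΔV = V_B − V_A = -4.55×10⁴ V.
W_field = −qΔV = −(-3.29×10⁻⁶ C)(-4.55×10⁴ V) = -0.150 J.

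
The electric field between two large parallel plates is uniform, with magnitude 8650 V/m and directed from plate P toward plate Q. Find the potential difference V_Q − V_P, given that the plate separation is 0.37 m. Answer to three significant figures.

In a uniform field, potential decreases in the direction of E: ΔV = −E·d for a displacement d parallel to E.
Going from P to Q is a displacement of 0.37 m along the field, so V_Q − V_P = −Ed = -3200 V.

-3200 V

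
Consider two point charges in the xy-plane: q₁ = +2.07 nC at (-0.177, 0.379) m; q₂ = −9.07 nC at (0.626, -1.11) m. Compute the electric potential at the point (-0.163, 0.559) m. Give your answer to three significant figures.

Electric potential is a scalar, so the contributions from each charge add algebraically: V = Σ kqᵢ/rᵢ.
Distances from the field point to each charge: r₁ = 0.181 m, r₂ = 1.85 m.
V = k[(2.07×10⁻⁹)/(0.181) + (-9.07×10⁻⁹)/(1.85)] = 58.9 V.

58.9 V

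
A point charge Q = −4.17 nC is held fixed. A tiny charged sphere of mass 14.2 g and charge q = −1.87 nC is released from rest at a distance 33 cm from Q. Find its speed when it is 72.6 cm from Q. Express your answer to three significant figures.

4.04×10⁻³ m/s

Only the electrostatic force acts, so mechanical energy is conserved: ½mv² = U₁ − U₂ = kQq(1/r₁ − 1/r₂).
U₁ − U₂ = (8.99×10⁹ N·m²/C²)(-4.17×10⁻⁹ C)(-1.87×10⁻⁹ C)(1/0.330 − 1/0.726) = 1.16×10⁻⁷ J.
v = √(2·1.16×10⁻⁷/0.0142) = 4.04×10⁻³ m/s.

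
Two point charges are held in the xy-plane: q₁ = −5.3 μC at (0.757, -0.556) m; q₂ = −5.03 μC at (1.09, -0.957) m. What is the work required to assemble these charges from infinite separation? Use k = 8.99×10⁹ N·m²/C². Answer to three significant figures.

0.460 J

The assembly work is the sum of pairwise potential energies, U = Σ_{i<j} kqᵢqⱼ/rᵢⱼ.
Pair separations: r₁₂ = 0.521 m.
U = (0.460) = 0.460 J.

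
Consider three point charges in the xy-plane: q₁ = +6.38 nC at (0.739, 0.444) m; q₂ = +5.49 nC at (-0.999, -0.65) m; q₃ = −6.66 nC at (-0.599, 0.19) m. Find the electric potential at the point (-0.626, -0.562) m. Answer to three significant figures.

83.0 V

Electric potential is a scalar, so the contributions from each charge add algebraically: V = Σ kqᵢ/rᵢ.
Distances from the field point to each charge: r₁ = 1.70 m, r₂ = 0.383 m, r₃ = 0.752 m.
V = k[(6.38×10⁻⁹)/(1.70) + (5.49×10⁻⁹)/(0.383) + (-6.66×10⁻⁹)/(0.752)] = 83.0 V.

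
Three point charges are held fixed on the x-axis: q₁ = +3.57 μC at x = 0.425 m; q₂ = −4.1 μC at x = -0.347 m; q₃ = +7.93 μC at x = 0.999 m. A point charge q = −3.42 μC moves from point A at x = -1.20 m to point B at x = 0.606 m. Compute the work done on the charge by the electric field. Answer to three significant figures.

The work done by the electric force is W_field = −ΔU = −q(V_B − V_A) = q(V_A − V_B).
At A: distances to the source charges are 1.62 m, 0.853 m, 2.20 m; V_A = Σ kqᵢ/rᵢ = 8960 V.
At B: distances to the source charges are 0.181 m, 0.953 m, 0.393 m; V_B = Σ kqᵢ/rᵢ = 3.20×10⁵ V.
ΔV = V_B − V_A = 3.11×10⁵ V.
W_field = −qΔV = −(-3.42×10⁻⁶ C)(3.11×10⁵ V) = 1.06 J.

1.06 J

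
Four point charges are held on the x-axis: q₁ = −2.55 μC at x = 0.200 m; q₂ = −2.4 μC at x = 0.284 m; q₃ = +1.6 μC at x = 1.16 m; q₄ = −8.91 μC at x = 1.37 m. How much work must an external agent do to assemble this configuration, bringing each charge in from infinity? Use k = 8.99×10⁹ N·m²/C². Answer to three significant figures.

The assembly work is the sum of pairwise potential energies, U = Σ_{i<j} kqᵢqⱼ/rᵢⱼ.
Pair separations: r₁₂ = 0.0840 m, r₁₃ = 0.960 m, r₁₄ = 1.17 m, r₂₃ = 0.876 m, r₂₄ = 1.09 m, r₃₄ = 0.210 m.
Summing all 6 pair terms gives U = 0.319 J.

0.319 J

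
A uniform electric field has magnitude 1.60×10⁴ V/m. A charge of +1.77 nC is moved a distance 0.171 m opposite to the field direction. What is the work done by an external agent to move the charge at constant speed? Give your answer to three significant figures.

4.84×10⁻⁶ J

The potential change for a displacement 0.171 m opposite to the field direction is ΔV = +Ed = 2740 V.
W_ext = qΔV = 4.84×10⁻⁶ J.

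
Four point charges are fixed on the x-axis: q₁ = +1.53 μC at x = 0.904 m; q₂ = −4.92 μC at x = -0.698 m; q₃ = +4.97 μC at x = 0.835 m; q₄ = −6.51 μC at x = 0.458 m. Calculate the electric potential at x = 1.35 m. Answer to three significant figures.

The total potential is the scalar sum of each charge's contribution, V = Σ kqᵢ/rᵢ.
Distances from the field point to each charge: r₁ = 0.446 m, r₂ = 2.05 m, r₃ = 0.515 m, r₄ = 0.892 m.
V = k[(1.53×10⁻⁶)/(0.446) + (-4.92×10⁻⁶)/(2.05) + (4.97×10⁻⁶)/(0.515) + (-6.51×10⁻⁶)/(0.892)] = 3.04×10⁴ V.

3.04×10⁴ V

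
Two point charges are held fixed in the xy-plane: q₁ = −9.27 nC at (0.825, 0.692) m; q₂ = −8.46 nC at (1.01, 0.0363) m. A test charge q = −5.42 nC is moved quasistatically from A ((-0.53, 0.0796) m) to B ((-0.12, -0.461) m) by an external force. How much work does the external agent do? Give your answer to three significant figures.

For quasistatic motion the external work equals the change in potential energy: W_ext = qΔV = q(V_B − V_A).
At A: distances to the source charges are 1.49 m, 1.54 m; V_A = Σ kqᵢ/rᵢ = -105 V.
At B: distances to the source charges are 1.49 m, 1.23 m; V_B = Σ kqᵢ/rᵢ = -118 V.
ΔV = V_B − V_A = -12.1 V.
W_ext = qΔV = (-5.42×10⁻⁹ C)(-12.1 V) = 6.55×10⁻⁸ J.

6.55×10⁻⁸ J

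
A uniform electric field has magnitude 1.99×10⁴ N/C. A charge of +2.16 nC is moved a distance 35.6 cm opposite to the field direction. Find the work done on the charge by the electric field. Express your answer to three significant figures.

The potential change for a displacement 35.6 cm opposite to the field direction is ΔV = +Ed = 7080 V.
W_field = −qΔV = -1.53×10⁻⁵ J.

-1.53×10⁻⁵ J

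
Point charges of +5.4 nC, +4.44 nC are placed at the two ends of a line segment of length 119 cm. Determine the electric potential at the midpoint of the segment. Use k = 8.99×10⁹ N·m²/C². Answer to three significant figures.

The total potential is the scalar sum of each charge's contribution, V = Σ kqᵢ/rᵢ.
Each charge is 0.595 m from the midpoint.
V = k[(5.40×10⁻⁹)/(0.595) + (4.44×10⁻⁹)/(0.595)] = 149 V.

149 V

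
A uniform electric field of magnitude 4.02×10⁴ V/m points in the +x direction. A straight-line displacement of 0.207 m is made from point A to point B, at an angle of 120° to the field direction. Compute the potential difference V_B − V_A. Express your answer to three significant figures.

Only the component of displacement along E changes the potential: ΔV = −E·d·cosθ.
ΔV = −(4.02×10⁴ V/m)(0.207 m)cos120° = 4160 V.

4160 V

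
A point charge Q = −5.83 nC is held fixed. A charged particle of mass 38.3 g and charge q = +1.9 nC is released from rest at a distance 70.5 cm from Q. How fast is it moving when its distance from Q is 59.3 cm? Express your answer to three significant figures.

Only the electrostatic force acts, so mechanical energy is conserved: ½mv² = U₁ − U₂ = kQq(1/r₁ − 1/r₂).
U₁ − U₂ = (8.99×10⁹ N·m²/C²)(-5.83×10⁻⁹ C)(1.90×10⁻⁹ C)(1/0.705 − 1/0.593) = 2.67×10⁻⁸ J.
v = √(2·2.67×10⁻⁸/0.0383) = 1.18×10⁻³ m/s.

1.18×10⁻³ m/s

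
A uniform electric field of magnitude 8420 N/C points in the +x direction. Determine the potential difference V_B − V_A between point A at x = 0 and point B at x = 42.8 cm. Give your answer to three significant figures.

In a uniform field, potential decreases in the direction of E: V_B − V_A = −E·Δx.
V_B − V_A = −(8420 V/m)(0.428 m) = -3600 V.

-3600 V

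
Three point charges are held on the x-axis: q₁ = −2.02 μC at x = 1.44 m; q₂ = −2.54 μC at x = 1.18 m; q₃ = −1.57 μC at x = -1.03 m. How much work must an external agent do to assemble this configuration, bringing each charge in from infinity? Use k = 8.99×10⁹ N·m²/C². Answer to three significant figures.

0.205 J

The work to assemble the configuration equals its total potential energy, U = Σ kqᵢqⱼ/rᵢⱼ over all pairs.
Pair separations: r₁₂ = 0.260 m, r₁₃ = 2.47 m, r₂₃ = 2.21 m.
U = (0.177) + (0.0115) + (0.0162) = 0.205 J.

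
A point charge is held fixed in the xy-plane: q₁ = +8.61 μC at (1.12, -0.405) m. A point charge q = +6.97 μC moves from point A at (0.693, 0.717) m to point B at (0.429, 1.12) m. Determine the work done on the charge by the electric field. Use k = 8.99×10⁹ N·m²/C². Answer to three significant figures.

The work done by the electric force is W_field = −ΔU = −q(V_B − V_A) = q(V_A − V_B).
At A: distance to the source charge is 1.20 m; V_A = kq₁/r = 6.45×10⁴ V.
At B: distance to the source charge is 1.67 m; V_B = kq₁/r = 4.62×10⁴ V.
ΔV = V_B − V_A = -1.82×10⁴ V.
W_field = −qΔV = −(6.97×10⁻⁶ C)(-1.82×10⁴ V) = 0.127 J.

0.127 J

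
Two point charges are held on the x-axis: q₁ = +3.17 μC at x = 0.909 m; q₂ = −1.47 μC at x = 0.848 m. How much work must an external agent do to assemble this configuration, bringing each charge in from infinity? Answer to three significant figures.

-0.687 J

The assembly work is the sum of pairwise potential energies, U = Σ_{i<j} kqᵢqⱼ/rᵢⱼ.
Pair separations: r₁₂ = 0.0610 m.
U = (-0.687) = -0.687 J.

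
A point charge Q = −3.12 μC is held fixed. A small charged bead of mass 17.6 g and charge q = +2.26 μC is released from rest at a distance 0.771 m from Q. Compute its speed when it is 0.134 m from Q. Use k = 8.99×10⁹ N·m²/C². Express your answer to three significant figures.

6.66 m/s

Only the electrostatic force acts, so mechanical energy is conserved: ½mv² = U₁ − U₂ = kQq(1/r₁ − 1/r₂).
U₁ − U₂ = (8.99×10⁹ N·m²/C²)(-3.12×10⁻⁶ C)(2.26×10⁻⁶ C)(1/0.771 − 1/0.134) = 0.391 J.
v = √(2·0.391/0.0176) = 6.66 m/s.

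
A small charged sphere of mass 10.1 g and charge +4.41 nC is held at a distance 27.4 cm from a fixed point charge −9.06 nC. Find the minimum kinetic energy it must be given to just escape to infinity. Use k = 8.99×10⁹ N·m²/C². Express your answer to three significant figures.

1.31×10⁻⁶ J

To just escape, total mechanical energy must reach zero at infinity: ½mv²_min + U = 0, so ½mv²_min = −U = |kQq|/r.
|U| = |kQq|/r = (8.99×10⁹ N·m²/C²)(9.06×10⁻⁹)(4.41×10⁻⁹)/(0.274) = 1.31×10⁻⁶ J.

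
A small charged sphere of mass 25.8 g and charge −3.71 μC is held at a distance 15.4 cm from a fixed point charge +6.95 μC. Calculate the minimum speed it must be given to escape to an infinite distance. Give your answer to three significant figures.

To just escape, total mechanical energy must reach zero at infinity: ½mv²_min + U = 0, so ½mv²_min = −U = |kQq|/r.
|U| = |kQq|/r = (8.99×10⁹ N·m²/C²)(6.95×10⁻⁶)(3.71×10⁻⁶)/(0.154) = 1.51 J.
v_min = √(2|U|/m) = √(2·1.51/0.0258) = 10.8 m/s.

10.8 m/s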